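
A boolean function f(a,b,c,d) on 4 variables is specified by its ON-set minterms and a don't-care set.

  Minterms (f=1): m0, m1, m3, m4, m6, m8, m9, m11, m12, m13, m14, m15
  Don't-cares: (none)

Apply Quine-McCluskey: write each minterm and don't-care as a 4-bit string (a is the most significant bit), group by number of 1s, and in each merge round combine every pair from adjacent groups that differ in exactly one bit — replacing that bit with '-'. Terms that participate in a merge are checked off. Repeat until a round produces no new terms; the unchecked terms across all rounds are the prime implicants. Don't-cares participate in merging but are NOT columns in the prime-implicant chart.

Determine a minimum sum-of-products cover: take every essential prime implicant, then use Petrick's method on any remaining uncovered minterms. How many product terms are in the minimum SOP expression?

size-2^0 implicants → 0000(✓)  0001(✓)  0011(✓)  0100(✓)  0110(✓)  1000(✓)  1001(✓)  1011(✓)  1100(✓)  1101(✓)  1110(✓)  1111(✓)
size-2^1 implicants → -000(✓)  -001(✓)  -011(✓)  -100(✓)  -110(✓)  0-00(✓)  00-1(✓)  000-(✓)  01-0(✓)  1-00(✓)  1-01(✓)  1-11(✓)  10-1(✓)  100-(✓)  11-0(✓)  11-1(✓)  110-(✓)  111-(✓)
size-2^2 implicants → --00  -0-1  -00-  -1-0  1--1  1-0-  11--
Unchecked terms (primes): --00, -0-1, -00-, -1-0, 1--1, 1-0-, 11--
Minterm coverage:
  m0 ⊆ --00,-00-
  m1 ⊆ -0-1,-00-
  m3 ⊆ -0-1 [E]
  m4 ⊆ --00,-1-0
  m6 ⊆ -1-0 [E]
  m8 ⊆ --00,-00-,1-0-
  m9 ⊆ -0-1,-00-,1--1,1-0-
  m11 ⊆ -0-1,1--1
  m12 ⊆ --00,-1-0,1-0-,11--
  m13 ⊆ 1--1,1-0-,11--
  m14 ⊆ -1-0,11--
  m15 ⊆ 1--1,11--
E = {-0-1, -1-0}
Petrick residual → --00, 1--1
Cover = c'd' + b'd + bd' + ad  |cover|=4

4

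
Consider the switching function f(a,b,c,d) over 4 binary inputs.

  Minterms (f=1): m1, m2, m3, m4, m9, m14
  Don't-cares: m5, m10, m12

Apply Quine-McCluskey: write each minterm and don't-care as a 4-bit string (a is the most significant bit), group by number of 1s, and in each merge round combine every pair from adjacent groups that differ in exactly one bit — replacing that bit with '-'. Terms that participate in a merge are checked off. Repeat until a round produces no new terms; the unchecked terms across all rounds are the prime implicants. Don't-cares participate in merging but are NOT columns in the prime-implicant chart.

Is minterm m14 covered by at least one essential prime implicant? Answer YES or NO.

size-2^0 implicants → 0001(✓)  0010(✓)  0011(✓)  0100(✓)  0101(✓)  1001(✓)  1010(✓)  1100(✓)  1110(✓)
size-2^1 implicants → -001  -010  -100  0-01  00-1  001-  010-  1-10  11-0
Unchecked terms (primes): -001, -010, -100, 0-01, 00-1, 001-, 010-, 1-10, 11-0
Minterm coverage:
  m1 ⊆ -001,0-01,00-1
  m2 ⊆ -010,001-
  m3 ⊆ 00-1,001-
  m4 ⊆ -100,010-
  m9 ⊆ -001 [E]
  m14 ⊆ 1-10,11-0
E = {-001}

NO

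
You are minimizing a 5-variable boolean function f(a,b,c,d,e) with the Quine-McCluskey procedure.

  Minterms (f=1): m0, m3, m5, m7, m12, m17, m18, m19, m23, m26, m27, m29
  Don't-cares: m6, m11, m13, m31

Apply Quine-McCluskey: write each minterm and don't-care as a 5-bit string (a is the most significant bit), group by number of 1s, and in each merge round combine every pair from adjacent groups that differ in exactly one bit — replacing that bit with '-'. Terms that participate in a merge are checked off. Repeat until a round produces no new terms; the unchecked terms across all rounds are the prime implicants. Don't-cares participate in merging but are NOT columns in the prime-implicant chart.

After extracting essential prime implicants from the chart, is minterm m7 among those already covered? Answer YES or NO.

size-2^0 implicants → 00000  00011(✓)  00101(✓)  00110(✓)  00111(✓)  01011(✓)  01100(✓)  01101(✓)  10001(✓)  10010(✓)  10011(✓)  10111(✓)  11010(✓)  11011(✓)  11101(✓)  11111(✓)
size-2^1 implicants → -0011(✓)  -0111(✓)  -1011(✓)  -1101  0-011(✓)  0-101  00-11(✓)  001-1  0011-  0110-  1-010(✓)  1-011(✓)  1-111(✓)  10-11(✓)  100-1  1001-(✓)  11-11(✓)  1101-(✓)  111-1
size-2^2 implicants → --011  -0-11  1--11  1-01-
Unchecked terms (primes): --011, -0-11, -1101, 0-101, 00000, 001-1, 0011-, 0110-, 1--11, 1-01-, 100-1, 111-1
Minterm coverage:
  m0 ⊆ 00000 [E]
  m3 ⊆ --011,-0-11
  m5 ⊆ 0-101,001-1
  m7 ⊆ -0-11,001-1,0011-
  m12 ⊆ 0110- [E]
  m17 ⊆ 100-1 [E]
  m18 ⊆ 1-01- [E]
  m19 ⊆ --011,-0-11,1--11,1-01-,100-1
  m23 ⊆ -0-11,1--11
  m26 ⊆ 1-01- [E]
  m27 ⊆ --011,1--11,1-01-
  m29 ⊆ -1101,111-1
E = {00000, 0110-, 1-01-, 100-1}

NO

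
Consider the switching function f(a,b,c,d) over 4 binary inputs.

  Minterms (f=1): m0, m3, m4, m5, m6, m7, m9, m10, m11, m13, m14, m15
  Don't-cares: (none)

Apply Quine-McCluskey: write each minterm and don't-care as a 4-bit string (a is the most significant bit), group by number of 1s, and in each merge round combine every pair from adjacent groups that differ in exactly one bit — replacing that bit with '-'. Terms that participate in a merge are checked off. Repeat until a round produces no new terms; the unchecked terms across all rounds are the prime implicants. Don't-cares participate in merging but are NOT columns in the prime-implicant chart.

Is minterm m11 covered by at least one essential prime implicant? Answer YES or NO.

YES

Round 0: 0000✓ 0011✓ 0100✓ 0101✓ 0110✓ 0111✓ 1001✓ 1010✓ 1011✓ 1101✓ 1110✓ 1111✓
Round 1: -011✓ -101✓ -110✓ -111✓ 0-00 0-11✓ 01-0✓ 01-1✓ 010-✓ 011-✓ 1-01✓ 1-10✓ 1-11✓ 10-1✓ 101-✓ 11-1✓ 111-✓
Round 2: --11 -1-1 -11- 01-- 1--1 1-1-
PIs = {--11, -1-1, -11-, 0-00, 01--, 1--1, 1-1-}
Coverage chart:
  m0: 0-00 ←essential
  m3: --11 ←essential
  m4: 0-00,01--
  m5: -1-1,01--
  m6: -11-,01--
  m7: --11,-1-1,-11-,01--
  m9: 1--1 ←essential
  m10: 1-1- ←essential
  m11: --11,1--1,1-1-
  m13: -1-1,1--1
  m14: -11-,1-1-
  m15: --11,-1-1,-11-,1--1,1-1-
Essential: --11, 0-00, 1--1, 1-1-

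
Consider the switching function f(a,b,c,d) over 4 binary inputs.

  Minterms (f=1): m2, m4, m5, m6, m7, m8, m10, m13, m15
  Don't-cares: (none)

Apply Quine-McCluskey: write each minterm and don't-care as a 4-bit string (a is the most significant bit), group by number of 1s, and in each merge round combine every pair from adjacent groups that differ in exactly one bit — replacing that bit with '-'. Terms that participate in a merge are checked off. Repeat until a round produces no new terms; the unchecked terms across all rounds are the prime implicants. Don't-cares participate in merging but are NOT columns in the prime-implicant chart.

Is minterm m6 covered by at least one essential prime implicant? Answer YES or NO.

Round 0: 0010✓ 0100✓ 0101✓ 0110✓ 0111✓ 1000✓ 1010✓ 1101✓ 1111✓
Round 1: -010 -101✓ -111✓ 0-10 01-0✓ 01-1✓ 010-✓ 011-✓ 10-0 11-1✓
Round 2: -1-1 01--
PIs = {-010, -1-1, 0-10, 01--, 10-0}
Coverage chart:
  m2: -010,0-10
  m4: 01-- ←essential
  m5: -1-1,01--
  m6: 0-10,01--
  m7: -1-1,01--
  m8: 10-0 ←essential
  m10: -010,10-0
  m13: -1-1 ←essential
  m15: -1-1 ←essential
Essential: -1-1, 01--, 10-0

YES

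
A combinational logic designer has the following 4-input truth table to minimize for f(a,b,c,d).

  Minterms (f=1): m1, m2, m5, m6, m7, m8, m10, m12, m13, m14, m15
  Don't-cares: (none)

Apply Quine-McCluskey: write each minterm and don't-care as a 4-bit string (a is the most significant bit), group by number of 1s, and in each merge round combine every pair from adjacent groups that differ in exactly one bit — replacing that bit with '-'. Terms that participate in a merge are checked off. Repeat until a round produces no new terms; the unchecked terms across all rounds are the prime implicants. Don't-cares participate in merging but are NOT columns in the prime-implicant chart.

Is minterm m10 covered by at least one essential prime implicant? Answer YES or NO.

YES

size-2^0 implicants → 0001(✓)  0010(✓)  0101(✓)  0110(✓)  0111(✓)  1000(✓)  1010(✓)  1100(✓)  1101(✓)  1110(✓)  1111(✓)
size-2^1 implicants → -010(✓)  -101(✓)  -110(✓)  -111(✓)  0-01  0-10(✓)  01-1(✓)  011-(✓)  1-00(✓)  1-10(✓)  10-0(✓)  11-0(✓)  11-1(✓)  110-(✓)  111-(✓)
size-2^2 implicants → --10  -1-1  -11-  1--0  11--
Unchecked terms (primes): --10, -1-1, -11-, 0-01, 1--0, 11--
Minterm coverage:
  m1 ⊆ 0-01 [E]
  m2 ⊆ --10 [E]
  m5 ⊆ -1-1,0-01
  m6 ⊆ --10,-11-
  m7 ⊆ -1-1,-11-
  m8 ⊆ 1--0 [E]
  m10 ⊆ --10,1--0
  m12 ⊆ 1--0,11--
  m13 ⊆ -1-1,11--
  m14 ⊆ --10,-11-,1--0,11--
  m15 ⊆ -1-1,-11-,11--
E = {--10, 0-01, 1--0}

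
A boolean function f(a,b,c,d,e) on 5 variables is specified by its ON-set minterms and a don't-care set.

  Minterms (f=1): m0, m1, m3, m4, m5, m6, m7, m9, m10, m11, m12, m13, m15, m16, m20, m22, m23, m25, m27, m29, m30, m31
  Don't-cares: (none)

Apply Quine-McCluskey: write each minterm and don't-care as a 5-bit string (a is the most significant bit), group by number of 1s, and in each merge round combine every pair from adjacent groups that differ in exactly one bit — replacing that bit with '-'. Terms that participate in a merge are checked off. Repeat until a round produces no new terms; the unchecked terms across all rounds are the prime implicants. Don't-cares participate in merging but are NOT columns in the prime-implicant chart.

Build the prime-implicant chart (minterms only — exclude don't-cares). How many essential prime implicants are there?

6

Round 0: 00000✓ 00001✓ 00011✓ 00100✓ 00101✓ 00110✓ 00111✓ 01001✓ 01010✓ 01011✓ 01100✓ 01101✓ 01111✓ 10000✓ 10100✓ 10110✓ 10111✓ 11001✓ 11011✓ 11101✓ 11110✓ 11111✓
Round 1: -0000✓ -0100✓ -0110✓ -0111✓ -1001✓ -1011✓ -1101✓ -1111✓ 0-001✓ 0-011✓ 0-100✓ 0-101✓ 0-111✓ 00-00✓ 00-01✓ 00-11✓ 000-1✓ 0000-✓ 001-0✓ 001-1✓ 0010-✓ 0011-✓ 01-01✓ 01-11✓ 010-1✓ 0101- 011-1✓ 0110-✓ 1-110✓ 1-111✓ 10-00✓ 101-0✓ 1011-✓ 11-01✓ 11-11✓ 110-1✓ 111-1✓ 1111-✓
Round 2: --111 -0-00 -01-0 -011- -1-01✓ -1-11✓ -10-1✓ -11-1✓ 0--01✓ 0--11✓ 0-0-1✓ 0-1-1✓ 0-10- 00--1✓ 00-0- 001-- 01--1✓ 1-11- 11--1✓
Round 3: -1--1 0---1
PIs = {--111, -0-00, -01-0, -011-, -1--1, 0---1, 0-10-, 00-0-, 001--, 0101-, 1-11-}
Coverage chart:
  m0: -0-00,00-0-
  m1: 0---1,00-0-
  m3: 0---1 ←essential
  m4: -0-00,-01-0,0-10-,00-0-,001--
  m5: 0---1,0-10-,00-0-,001--
  m6: -01-0,-011-,001--
  m7: --111,-011-,0---1,001--
  m9: -1--1,0---1
  m10: 0101- ←essential
  m11: -1--1,0---1,0101-
  m12: 0-10- ←essential
  m13: -1--1,0---1,0-10-
  m15: --111,-1--1,0---1
  m16: -0-00 ←essential
  m20: -0-00,-01-0
  m22: -01-0,-011-,1-11-
  m23: --111,-011-,1-11-
  m25: -1--1 ←essential
  m27: -1--1 ←essential
  m29: -1--1 ←essential
  m30: 1-11- ←essential
  m31: --111,-1--1,1-11-
Essential: -0-00, -1--1, 0---1, 0-10-, 0101-, 1-11-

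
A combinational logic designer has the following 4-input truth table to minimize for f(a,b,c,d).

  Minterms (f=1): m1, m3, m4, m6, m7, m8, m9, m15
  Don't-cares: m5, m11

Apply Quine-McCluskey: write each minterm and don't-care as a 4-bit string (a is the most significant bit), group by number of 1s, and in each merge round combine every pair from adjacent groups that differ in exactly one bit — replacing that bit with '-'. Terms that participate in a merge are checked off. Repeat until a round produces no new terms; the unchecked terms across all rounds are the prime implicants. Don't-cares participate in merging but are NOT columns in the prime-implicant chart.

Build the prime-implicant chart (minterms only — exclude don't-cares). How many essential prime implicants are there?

3

Round 0: 0001✓ 0011✓ 0100✓ 0101✓ 0110✓ 0111✓ 1000✓ 1001✓ 1011✓ 1111✓
Round 1: -001✓ -011✓ -111✓ 0-01✓ 0-11✓ 00-1✓ 01-0✓ 01-1✓ 010-✓ 011-✓ 1-11✓ 10-1✓ 100-
Round 2: --11 -0-1 0--1 01--
PIs = {--11, -0-1, 0--1, 01--, 100-}
Coverage chart:
  m1: -0-1,0--1
  m3: --11,-0-1,0--1
  m4: 01-- ←essential
  m6: 01-- ←essential
  m7: --11,0--1,01--
  m8: 100- ←essential
  m9: -0-1,100-
  m15: --11 ←essential
Essential: --11, 01--, 100-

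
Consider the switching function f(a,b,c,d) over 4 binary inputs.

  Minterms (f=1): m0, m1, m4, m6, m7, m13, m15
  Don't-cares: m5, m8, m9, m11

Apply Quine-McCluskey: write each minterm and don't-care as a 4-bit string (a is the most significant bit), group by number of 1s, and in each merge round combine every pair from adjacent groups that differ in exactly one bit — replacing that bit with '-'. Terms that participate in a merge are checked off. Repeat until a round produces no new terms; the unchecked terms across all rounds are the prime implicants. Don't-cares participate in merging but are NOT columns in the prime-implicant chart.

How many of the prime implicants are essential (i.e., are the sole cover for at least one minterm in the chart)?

Round 0: 0000✓ 0001✓ 0100✓ 0101✓ 0110✓ 0111✓ 1000✓ 1001✓ 1011✓ 1101✓ 1111✓
Round 1: -000✓ -001✓ -101✓ -111✓ 0-00✓ 0-01✓ 000-✓ 01-0✓ 01-1✓ 010-✓ 011-✓ 1-01✓ 1-11✓ 10-1✓ 100-✓ 11-1✓
Round 2: --01 -00- -1-1 0-0- 01-- 1--1
PIs = {--01, -00-, -1-1, 0-0-, 01--, 1--1}
Coverage chart:
  m0: -00-,0-0-
  m1: --01,-00-,0-0-
  m4: 0-0-,01--
  m6: 01-- ←essential
  m7: -1-1,01--
  m13: --01,-1-1,1--1
  m15: -1-1,1--1
Essential: 01--

1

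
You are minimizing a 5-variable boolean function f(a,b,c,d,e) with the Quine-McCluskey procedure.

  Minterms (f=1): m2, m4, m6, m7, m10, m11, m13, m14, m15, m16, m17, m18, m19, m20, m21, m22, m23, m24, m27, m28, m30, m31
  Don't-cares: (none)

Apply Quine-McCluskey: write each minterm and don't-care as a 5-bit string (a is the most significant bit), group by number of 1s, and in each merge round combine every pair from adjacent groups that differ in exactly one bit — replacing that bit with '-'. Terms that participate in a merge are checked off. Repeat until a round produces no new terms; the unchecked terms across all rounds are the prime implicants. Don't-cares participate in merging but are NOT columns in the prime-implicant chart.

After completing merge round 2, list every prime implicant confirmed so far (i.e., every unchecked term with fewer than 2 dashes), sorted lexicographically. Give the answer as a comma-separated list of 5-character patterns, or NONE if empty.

Round 0: 00010✓ 00100✓ 00110✓ 00111✓ 01010✓ 01011✓ 01101✓ 01110✓ 01111✓ 10000✓ 10001✓ 10010✓ 10011✓ 10100✓ 10101✓ 10110✓ 10111✓ 11000✓ 11011✓ 11100✓ 11110✓ 11111✓
Round 1: -0010✓ -0100✓ -0110✓ -0111✓ -1011✓ -1110✓ -1111✓ 0-010✓ 0-110✓ 0-111✓ 00-10✓ 001-0✓ 0011-✓ 01-10✓ 01-11✓ 0101-✓ 011-1 0111-✓ 1-000✓ 1-011✓ 1-100✓ 1-110✓ 1-111✓ 10-00✓ 10-01✓ 10-10✓ 10-11✓ 100-0✓ 100-1✓ 1000-✓ 1001-✓ 101-0✓ 101-1✓ 1010-✓ 1011-✓ 11-00✓ 11-11✓ 111-0✓ 1111-✓
Round 2: --110✓ --111✓ -0-10 -01-0 -011-✓ -1-11 -111-✓ 0--10 0-11-✓ 01-1- 1--00 1--11 1-1-0 1-11-✓ 10--0✓ 10--1✓ 10-0-✓ 10-1-✓ 100--✓ 101--✓
Round 3: --11- 10---
PIs = {--11-, -0-10, -01-0, -1-11, 0--10, 01-1-, 011-1, 1--00, 1--11, 1-1-0, 10---}

011-1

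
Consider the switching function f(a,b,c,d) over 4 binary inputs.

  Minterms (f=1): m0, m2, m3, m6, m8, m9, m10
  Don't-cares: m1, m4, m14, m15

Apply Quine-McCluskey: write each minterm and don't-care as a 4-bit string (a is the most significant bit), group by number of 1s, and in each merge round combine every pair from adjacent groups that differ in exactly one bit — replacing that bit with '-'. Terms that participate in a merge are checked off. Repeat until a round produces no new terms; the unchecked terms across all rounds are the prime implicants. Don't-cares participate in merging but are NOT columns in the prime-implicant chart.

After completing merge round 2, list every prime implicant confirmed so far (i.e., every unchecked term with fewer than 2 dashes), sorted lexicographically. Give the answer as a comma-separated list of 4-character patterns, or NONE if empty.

size-2^0 implicants → 0000(✓)  0001(✓)  0010(✓)  0011(✓)  0100(✓)  0110(✓)  1000(✓)  1001(✓)  1010(✓)  1110(✓)  1111(✓)
size-2^1 implicants → -000(✓)  -001(✓)  -010(✓)  -110(✓)  0-00(✓)  0-10(✓)  00-0(✓)  00-1(✓)  000-(✓)  001-(✓)  01-0(✓)  1-10(✓)  10-0(✓)  100-(✓)  111-
size-2^2 implicants → --10  -0-0  -00-  0--0  00--
Unchecked terms (primes): --10, -0-0, -00-, 0--0, 00--, 111-

111-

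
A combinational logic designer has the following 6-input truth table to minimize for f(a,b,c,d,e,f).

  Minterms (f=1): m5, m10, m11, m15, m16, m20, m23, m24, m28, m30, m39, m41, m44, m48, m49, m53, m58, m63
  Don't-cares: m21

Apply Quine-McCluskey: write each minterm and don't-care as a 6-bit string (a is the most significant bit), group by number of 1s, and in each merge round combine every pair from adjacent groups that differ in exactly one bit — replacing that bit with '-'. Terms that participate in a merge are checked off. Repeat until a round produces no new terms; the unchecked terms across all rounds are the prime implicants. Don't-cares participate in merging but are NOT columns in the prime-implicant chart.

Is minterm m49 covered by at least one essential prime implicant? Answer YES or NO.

size-2^0 implicants → 000101(✓)  001010(✓)  001011(✓)  001111(✓)  010000(✓)  010100(✓)  010101(✓)  010111(✓)  011000(✓)  011100(✓)  011110(✓)  100111  101001  101100  110000(✓)  110001(✓)  110101(✓)  111010  111111
size-2^1 implicants → -10000  -10101  0-0101  001-11  00101-  01-000(✓)  01-100(✓)  010-00(✓)  0101-1  01010-  011-00(✓)  0111-0  110-01  11000-
size-2^2 implicants → 01--00
Unchecked terms (primes): -10000, -10101, 0-0101, 001-11, 00101-, 01--00, 0101-1, 01010-, 0111-0, 100111, 101001, 101100, 110-01, 11000-, 111010, 111111
Minterm coverage:
  m5 ⊆ 0-0101 [E]
  m10 ⊆ 00101- [E]
  m11 ⊆ 001-11,00101-
  m15 ⊆ 001-11 [E]
  m16 ⊆ -10000,01--00
  m20 ⊆ 01--00,01010-
  m23 ⊆ 0101-1 [E]
  m24 ⊆ 01--00 [E]
  m28 ⊆ 01--00,0111-0
  m30 ⊆ 0111-0 [E]
  m39 ⊆ 100111 [E]
  m41 ⊆ 101001 [E]
  m44 ⊆ 101100 [E]
  m48 ⊆ -10000,11000-
  m49 ⊆ 110-01,11000-
  m53 ⊆ -10101,110-01
  m58 ⊆ 111010 [E]
  m63 ⊆ 111111 [E]
E = {0-0101, 001-11, 00101-, 01--00, 0101-1, 0111-0, 100111, 101001, 101100, 111010, 111111}

NO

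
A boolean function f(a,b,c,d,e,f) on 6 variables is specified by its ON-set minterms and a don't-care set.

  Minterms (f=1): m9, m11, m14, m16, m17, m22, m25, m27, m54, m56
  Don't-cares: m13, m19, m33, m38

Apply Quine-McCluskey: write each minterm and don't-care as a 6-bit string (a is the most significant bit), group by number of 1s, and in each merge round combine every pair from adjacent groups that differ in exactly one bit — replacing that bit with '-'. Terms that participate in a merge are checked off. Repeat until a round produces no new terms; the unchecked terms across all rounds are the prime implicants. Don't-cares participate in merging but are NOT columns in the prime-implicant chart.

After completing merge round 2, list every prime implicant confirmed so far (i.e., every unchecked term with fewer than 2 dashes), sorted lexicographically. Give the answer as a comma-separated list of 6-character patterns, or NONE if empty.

size-2^0 implicants → 001001(✓)  001011(✓)  001101(✓)  001110  010000(✓)  010001(✓)  010011(✓)  010110(✓)  011001(✓)  011011(✓)  100001  100110(✓)  110110(✓)  111000
size-2^1 implicants → -10110  0-1001(✓)  0-1011(✓)  001-01  0010-1(✓)  01-001(✓)  01-011(✓)  0100-1(✓)  01000-  0110-1(✓)  1-0110
size-2^2 implicants → 0-10-1  01-0-1
Unchecked terms (primes): -10110, 0-10-1, 001-01, 001110, 01-0-1, 01000-, 1-0110, 100001, 111000

-10110, 001-01, 001110, 01000-, 1-0110, 100001, 111000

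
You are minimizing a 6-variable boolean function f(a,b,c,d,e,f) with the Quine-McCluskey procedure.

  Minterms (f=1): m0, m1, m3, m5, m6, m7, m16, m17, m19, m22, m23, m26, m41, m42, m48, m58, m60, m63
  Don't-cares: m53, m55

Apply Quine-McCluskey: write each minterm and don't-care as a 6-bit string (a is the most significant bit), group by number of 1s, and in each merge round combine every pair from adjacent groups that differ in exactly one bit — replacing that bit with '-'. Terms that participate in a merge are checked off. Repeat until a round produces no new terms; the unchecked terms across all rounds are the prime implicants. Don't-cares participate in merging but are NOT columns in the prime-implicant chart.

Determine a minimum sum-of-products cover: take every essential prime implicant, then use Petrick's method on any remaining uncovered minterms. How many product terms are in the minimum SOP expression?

10

[col 0] 000000*, 000001*, 000011*, 000101*, 000110*, 000111*, 010000*, 010001*, 010011*, 010110*, 010111*, 011010*, 101001, 101010*, 110000*, 110101*, 110111*, 111010*, 111100, 111111*
[col 1] -10000, -10111, -11010, 0-0000*, 0-0001*, 0-0011*, 0-0110*, 0-0111*, 000-01*, 000-11*, 0000-1*, 00000-*, 0001-1*, 00011-*, 010-11*, 0100-1*, 01000-*, 01011-*, 1-1010, 11-111, 1101-1
[col 2] 0-0-11, 0-00-1, 0-000-, 0-011-, 000--1
Prime implicants: -10000, -10111, -11010, 0-0-11, 0-00-1, 0-000-, 0-011-, 000--1, 1-1010, 101001, 11-111, 1101-1, 111100
PI chart (minterm → PIs covering it):
  0 | 0-000-  (sole → essential)
  1 | 0-00-1,0-000-,000--1
  3 | 0-0-11,0-00-1,000--1
  5 | 000--1  (sole → essential)
  6 | 0-011-  (sole → essential)
  7 | 0-0-11,0-011-,000--1
  16 | -10000,0-000-
  17 | 0-00-1,0-000-
  19 | 0-0-11,0-00-1
  22 | 0-011-  (sole → essential)
  23 | -10111,0-0-11,0-011-
  26 | -11010  (sole → essential)
  41 | 101001  (sole → essential)
  42 | 1-1010  (sole → essential)
  48 | -10000  (sole → essential)
  58 | -11010,1-1010
  60 | 111100  (sole → essential)
  63 | 11-111  (sole → essential)
Essential prime implicants: -10000, -11010, 0-000-, 0-011-, 000--1, 1-1010, 101001, 11-111, 111100
Petrick residual → 0-0-11
Minimum SOP uses 10 PIs: bc'd'e'f' + bcd'ef' + a'c'ef + a'c'd'e' + a'c'de + a'b'c'f + acd'ef' + ab'cd'e'f + abdef + abcde'f'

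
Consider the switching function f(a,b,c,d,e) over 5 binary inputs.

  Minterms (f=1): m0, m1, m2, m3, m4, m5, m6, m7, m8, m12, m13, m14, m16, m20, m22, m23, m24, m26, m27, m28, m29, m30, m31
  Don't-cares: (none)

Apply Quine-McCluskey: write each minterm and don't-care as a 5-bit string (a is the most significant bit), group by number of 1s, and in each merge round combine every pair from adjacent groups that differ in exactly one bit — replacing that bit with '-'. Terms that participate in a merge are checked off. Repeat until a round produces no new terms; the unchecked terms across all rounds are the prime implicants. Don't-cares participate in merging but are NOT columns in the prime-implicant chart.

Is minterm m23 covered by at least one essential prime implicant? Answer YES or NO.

NO

[col 0] 00000*, 00001*, 00010*, 00011*, 00100*, 00101*, 00110*, 00111*, 01000*, 01100*, 01101*, 01110*, 10000*, 10100*, 10110*, 10111*, 11000*, 11010*, 11011*, 11100*, 11101*, 11110*, 11111*
[col 1] -0000*, -0100*, -0110*, -0111*, -1000*, -1100*, -1101*, -1110*, 0-000*, 0-100*, 0-101*, 0-110*, 00-00*, 00-01*, 00-10*, 00-11*, 000-0*, 000-1*, 0000-*, 0001-*, 001-0*, 001-1*, 0010-*, 0011-*, 01-00*, 011-0*, 0110-*, 1-000*, 1-100*, 1-110*, 1-111*, 10-00*, 101-0*, 1011-*, 11-00*, 11-10*, 11-11*, 110-0*, 1101-*, 111-0*, 111-1*, 1110-*, 1111-*
[col 2] --000*, --100*, --110*, -0-00*, -01-0*, -011-, -1-00*, -11-0*, -110-, 0--00*, 0-1-0*, 0-10-, 00--0*, 00--1*, 00-0-*, 00-1-*, 000--*, 001--*, 1--00*, 1-1-0*, 1-11-, 11--0, 11-1-, 111--
[col 3] ---00, --1-0, 00---
Prime implicants: ---00, --1-0, -011-, -110-, 0-10-, 00---, 1-11-, 11--0, 11-1-, 111--
PI chart (minterm → PIs covering it):
  0 | ---00,00---
  1 | 00---  (sole → essential)
  2 | 00---  (sole → essential)
  3 | 00---  (sole → essential)
  4 | ---00,--1-0,0-10-,00---
  5 | 0-10-,00---
  6 | --1-0,-011-,00---
  7 | -011-,00---
  8 | ---00  (sole → essential)
  12 | ---00,--1-0,-110-,0-10-
  13 | -110-,0-10-
  14 | --1-0  (sole → essential)
  16 | ---00  (sole → essential)
  20 | ---00,--1-0
  22 | --1-0,-011-,1-11-
  23 | -011-,1-11-
  24 | ---00,11--0
  26 | 11--0,11-1-
  27 | 11-1-  (sole → essential)
  28 | ---00,--1-0,-110-,11--0,111--
  29 | -110-,111--
  30 | --1-0,1-11-,11--0,11-1-,111--
  31 | 1-11-,11-1-,111--
Essential prime implicants: ---00, --1-0, 00---, 11-1-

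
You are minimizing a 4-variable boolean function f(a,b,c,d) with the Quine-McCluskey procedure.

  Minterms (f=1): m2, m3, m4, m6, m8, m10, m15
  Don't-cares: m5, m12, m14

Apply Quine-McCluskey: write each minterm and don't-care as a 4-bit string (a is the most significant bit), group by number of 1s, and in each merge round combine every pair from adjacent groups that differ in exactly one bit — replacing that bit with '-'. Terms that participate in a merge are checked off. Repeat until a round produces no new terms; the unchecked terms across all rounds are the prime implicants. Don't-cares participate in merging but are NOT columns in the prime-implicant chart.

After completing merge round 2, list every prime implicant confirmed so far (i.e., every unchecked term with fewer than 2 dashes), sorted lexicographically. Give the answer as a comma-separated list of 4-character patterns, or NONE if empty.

001-, 010-, 111-

size-2^0 implicants → 0010(✓)  0011(✓)  0100(✓)  0101(✓)  0110(✓)  1000(✓)  1010(✓)  1100(✓)  1110(✓)  1111(✓)
size-2^1 implicants → -010(✓)  -100(✓)  -110(✓)  0-10(✓)  001-  01-0(✓)  010-  1-00(✓)  1-10(✓)  10-0(✓)  11-0(✓)  111-
size-2^2 implicants → --10  -1-0  1--0
Unchecked terms (primes): --10, -1-0, 001-, 010-, 1--0, 111-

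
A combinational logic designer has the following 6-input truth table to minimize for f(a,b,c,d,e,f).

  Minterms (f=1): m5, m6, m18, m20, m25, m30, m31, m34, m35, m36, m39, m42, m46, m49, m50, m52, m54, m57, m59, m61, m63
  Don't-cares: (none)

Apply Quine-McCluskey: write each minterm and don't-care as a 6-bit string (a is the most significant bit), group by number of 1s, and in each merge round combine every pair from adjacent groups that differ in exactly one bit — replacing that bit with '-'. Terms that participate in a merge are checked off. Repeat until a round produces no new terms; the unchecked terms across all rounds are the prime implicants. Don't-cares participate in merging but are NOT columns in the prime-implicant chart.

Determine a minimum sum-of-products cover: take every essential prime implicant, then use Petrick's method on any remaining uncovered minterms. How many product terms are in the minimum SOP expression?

13

Round 0: 000101 000110 010010✓ 010100✓ 011001✓ 011110✓ 011111✓ 100010✓ 100011✓ 100100✓ 100111✓ 101010✓ 101110✓ 110001✓ 110010✓ 110100✓ 110110✓ 111001✓ 111011✓ 111101✓ 111111✓
Round 1: -10010 -10100 -11001 -11111 01111- 1-0010 1-0100 10-010 100-11 10001- 101-10 11-001 110-10 1101-0 111-01✓ 111-11✓ 1110-1✓ 1111-1✓
Round 2: 111--1
PIs = {-10010, -10100, -11001, -11111, 000101, 000110, 01111-, 1-0010, 1-0100, 10-010, 100-11, 10001-, 101-10, 11-001, 110-10, 1101-0, 111--1}
Coverage chart:
  m5: 000101 ←essential
  m6: 000110 ←essential
  m18: -10010 ←essential
  m20: -10100 ←essential
  m25: -11001 ←essential
  m30: 01111- ←essential
  m31: -11111,01111-
  m34: 1-0010,10-010,10001-
  m35: 100-11,10001-
  m36: 1-0100 ←essential
  m39: 100-11 ←essential
  m42: 10-010,101-10
  m46: 101-10 ←essential
  m49: 11-001 ←essential
  m50: -10010,1-0010,110-10
  m52: -10100,1-0100,1101-0
  m54: 110-10,1101-0
  m57: -11001,11-001,111--1
  m59: 111--1 ←essential
  m61: 111--1 ←essential
  m63: -11111,111--1
Essential: -10010, -10100, -11001, 000101, 000110, 01111-, 1-0100, 100-11, 101-10, 11-001, 111--1
Petrick residual → 1-0010, 110-10
Min cover (13 terms): bc'd'ef' + bc'de'f' + bcd'e'f + a'b'c'de'f + a'b'c'def' + a'bcde + ac'd'ef' + ac'de'f' + ab'c'ef + ab'cef' + abd'e'f + abc'ef' + abcf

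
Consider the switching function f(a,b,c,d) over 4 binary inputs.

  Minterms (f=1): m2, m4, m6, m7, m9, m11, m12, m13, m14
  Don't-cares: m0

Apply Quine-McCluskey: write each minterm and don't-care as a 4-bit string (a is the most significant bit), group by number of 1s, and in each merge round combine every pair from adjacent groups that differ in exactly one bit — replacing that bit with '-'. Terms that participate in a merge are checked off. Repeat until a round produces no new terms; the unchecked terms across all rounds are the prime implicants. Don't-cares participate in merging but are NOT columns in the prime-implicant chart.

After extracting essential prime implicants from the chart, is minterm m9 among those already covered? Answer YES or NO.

YES

size-2^0 implicants → 0000(✓)  0010(✓)  0100(✓)  0110(✓)  0111(✓)  1001(✓)  1011(✓)  1100(✓)  1101(✓)  1110(✓)
size-2^1 implicants → -100(✓)  -110(✓)  0-00(✓)  0-10(✓)  00-0(✓)  01-0(✓)  011-  1-01  10-1  11-0(✓)  110-
size-2^2 implicants → -1-0  0--0
Unchecked terms (primes): -1-0, 0--0, 011-, 1-01, 10-1, 110-
Minterm coverage:
  m2 ⊆ 0--0 [E]
  m4 ⊆ -1-0,0--0
  m6 ⊆ -1-0,0--0,011-
  m7 ⊆ 011- [E]
  m9 ⊆ 1-01,10-1
  m11 ⊆ 10-1 [E]
  m12 ⊆ -1-0,110-
  m13 ⊆ 1-01,110-
  m14 ⊆ -1-0 [E]
E = {-1-0, 0--0, 011-, 10-1}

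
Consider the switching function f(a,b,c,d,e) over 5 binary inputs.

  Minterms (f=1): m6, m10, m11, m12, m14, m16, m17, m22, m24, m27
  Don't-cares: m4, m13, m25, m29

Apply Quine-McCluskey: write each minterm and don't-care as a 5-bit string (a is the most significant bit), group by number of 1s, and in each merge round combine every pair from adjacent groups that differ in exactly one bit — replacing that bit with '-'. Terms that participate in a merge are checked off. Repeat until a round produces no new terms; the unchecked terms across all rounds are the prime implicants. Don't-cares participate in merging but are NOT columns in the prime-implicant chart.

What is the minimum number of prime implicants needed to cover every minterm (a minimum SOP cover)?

Round 0: 00100✓ 00110✓ 01010✓ 01011✓ 01100✓ 01101✓ 01110✓ 10000✓ 10001✓ 10110✓ 11000✓ 11001✓ 11011✓ 11101✓
Round 1: -0110 -1011 -1101 0-100✓ 0-110✓ 001-0✓ 01-10 0101- 011-0✓ 0110- 1-000✓ 1-001✓ 1000-✓ 11-01 110-1 1100-✓
Round 2: 0-1-0 1-00-
PIs = {-0110, -1011, -1101, 0-1-0, 01-10, 0101-, 0110-, 1-00-, 11-01, 110-1}
Coverage chart:
  m6: -0110,0-1-0
  m10: 01-10,0101-
  m11: -1011,0101-
  m12: 0-1-0,0110-
  m14: 0-1-0,01-10
  m16: 1-00- ←essential
  m17: 1-00- ←essential
  m22: -0110 ←essential
  m24: 1-00- ←essential
  m27: -1011,110-1
Essential: -0110, 1-00-
Petrick residual → -1011, 0-1-0, 01-10
Min cover (5 terms): b'cde' + bc'de + a'ce' + a'bde' + ac'd'

5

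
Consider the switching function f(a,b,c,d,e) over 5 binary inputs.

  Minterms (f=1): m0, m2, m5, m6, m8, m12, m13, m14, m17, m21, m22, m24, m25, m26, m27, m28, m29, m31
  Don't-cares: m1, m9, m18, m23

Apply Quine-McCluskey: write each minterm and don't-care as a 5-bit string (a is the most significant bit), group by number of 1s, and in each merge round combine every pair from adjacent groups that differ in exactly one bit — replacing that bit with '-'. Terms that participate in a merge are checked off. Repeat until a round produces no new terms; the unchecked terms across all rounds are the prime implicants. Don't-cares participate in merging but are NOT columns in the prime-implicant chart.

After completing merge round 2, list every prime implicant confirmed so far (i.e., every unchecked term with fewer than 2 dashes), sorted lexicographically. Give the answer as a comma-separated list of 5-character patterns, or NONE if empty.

size-2^0 implicants → 00000(✓)  00001(✓)  00010(✓)  00101(✓)  00110(✓)  01000(✓)  01001(✓)  01100(✓)  01101(✓)  01110(✓)  10001(✓)  10010(✓)  10101(✓)  10110(✓)  10111(✓)  11000(✓)  11001(✓)  11010(✓)  11011(✓)  11100(✓)  11101(✓)  11111(✓)
size-2^1 implicants → -0001(✓)  -0010(✓)  -0101(✓)  -0110(✓)  -1000(✓)  -1001(✓)  -1100(✓)  -1101(✓)  0-000(✓)  0-001(✓)  0-101(✓)  0-110  00-01(✓)  00-10(✓)  000-0  0000-(✓)  01-00(✓)  01-01(✓)  0100-(✓)  011-0  0110-(✓)  1-001(✓)  1-010  1-101(✓)  1-111(✓)  10-01(✓)  10-10(✓)  101-1(✓)  1011-  11-00(✓)  11-01(✓)  11-11(✓)  110-0(✓)  110-1(✓)  1100-(✓)  1101-(✓)  111-1(✓)  1110-(✓)
size-2^2 implicants → --001(✓)  --101(✓)  -0-01(✓)  -0-10  -1-00(✓)  -1-01(✓)  -100-(✓)  -110-(✓)  0--01(✓)  0-00-  01-0-(✓)  1--01(✓)  1-1-1  11--1  11-0-(✓)  110--
size-2^3 implicants → ---01  -1-0-
Unchecked terms (primes): ---01, -0-10, -1-0-, 0-00-, 0-110, 000-0, 011-0, 1-010, 1-1-1, 1011-, 11--1, 110--

0-110, 000-0, 011-0, 1-010, 1011-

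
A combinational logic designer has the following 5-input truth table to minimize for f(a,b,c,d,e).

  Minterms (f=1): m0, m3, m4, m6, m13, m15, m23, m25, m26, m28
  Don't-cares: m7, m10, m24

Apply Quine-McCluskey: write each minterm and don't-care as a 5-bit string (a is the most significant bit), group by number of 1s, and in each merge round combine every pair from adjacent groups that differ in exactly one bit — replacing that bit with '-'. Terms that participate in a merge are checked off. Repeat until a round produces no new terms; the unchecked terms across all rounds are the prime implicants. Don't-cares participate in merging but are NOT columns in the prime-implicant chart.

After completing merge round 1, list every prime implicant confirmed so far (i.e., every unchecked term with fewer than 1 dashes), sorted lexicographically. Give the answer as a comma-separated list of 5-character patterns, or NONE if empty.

size-2^0 implicants → 00000(✓)  00011(✓)  00100(✓)  00110(✓)  00111(✓)  01010(✓)  01101(✓)  01111(✓)  10111(✓)  11000(✓)  11001(✓)  11010(✓)  11100(✓)
size-2^1 implicants → -0111  -1010  0-111  00-00  00-11  001-0  0011-  011-1  11-00  110-0  1100-
Unchecked terms (primes): -0111, -1010, 0-111, 00-00, 00-11, 001-0, 0011-, 011-1, 11-00, 110-0, 1100-

NONE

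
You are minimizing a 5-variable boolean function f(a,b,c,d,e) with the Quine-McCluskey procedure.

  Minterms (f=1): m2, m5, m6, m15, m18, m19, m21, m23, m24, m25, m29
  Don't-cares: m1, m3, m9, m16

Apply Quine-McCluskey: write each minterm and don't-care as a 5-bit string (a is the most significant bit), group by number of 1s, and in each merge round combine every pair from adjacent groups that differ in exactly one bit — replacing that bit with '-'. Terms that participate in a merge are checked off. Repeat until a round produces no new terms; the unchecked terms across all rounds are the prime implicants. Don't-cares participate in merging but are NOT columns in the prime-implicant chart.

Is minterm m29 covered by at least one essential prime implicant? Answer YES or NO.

NO

size-2^0 implicants → 00001(✓)  00010(✓)  00011(✓)  00101(✓)  00110(✓)  01001(✓)  01111  10000(✓)  10010(✓)  10011(✓)  10101(✓)  10111(✓)  11000(✓)  11001(✓)  11101(✓)
size-2^1 implicants → -0010(✓)  -0011(✓)  -0101  -1001  0-001  00-01  00-10  000-1  0001-(✓)  1-000  1-101  10-11  100-0  1001-(✓)  101-1  11-01  1100-
size-2^2 implicants → -001-
Unchecked terms (primes): -001-, -0101, -1001, 0-001, 00-01, 00-10, 000-1, 01111, 1-000, 1-101, 10-11, 100-0, 101-1, 11-01, 1100-
Minterm coverage:
  m2 ⊆ -001-,00-10
  m5 ⊆ -0101,00-01
  m6 ⊆ 00-10 [E]
  m15 ⊆ 01111 [E]
  m18 ⊆ -001-,100-0
  m19 ⊆ -001-,10-11
  m21 ⊆ -0101,1-101,101-1
  m23 ⊆ 10-11,101-1
  m24 ⊆ 1-000,1100-
  m25 ⊆ -1001,11-01,1100-
  m29 ⊆ 1-101,11-01
E = {00-10, 01111}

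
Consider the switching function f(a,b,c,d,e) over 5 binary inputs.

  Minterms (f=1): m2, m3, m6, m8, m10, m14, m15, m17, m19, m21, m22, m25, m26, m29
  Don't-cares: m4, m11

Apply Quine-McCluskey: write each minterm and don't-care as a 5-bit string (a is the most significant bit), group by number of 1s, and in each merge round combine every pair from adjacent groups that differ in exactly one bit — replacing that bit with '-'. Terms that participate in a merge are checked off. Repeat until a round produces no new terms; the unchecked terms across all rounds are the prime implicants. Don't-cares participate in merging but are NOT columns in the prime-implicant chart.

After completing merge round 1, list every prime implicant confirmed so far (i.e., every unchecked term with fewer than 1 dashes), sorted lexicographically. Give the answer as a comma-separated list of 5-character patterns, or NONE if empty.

NONE

[col 0] 00010*, 00011*, 00100*, 00110*, 01000*, 01010*, 01011*, 01110*, 01111*, 10001*, 10011*, 10101*, 10110*, 11001*, 11010*, 11101*
[col 1] -0011, -0110, -1010, 0-010*, 0-011*, 0-110*, 00-10*, 0001-*, 001-0, 01-10*, 01-11*, 010-0, 0101-*, 0111-*, 1-001*, 1-101*, 10-01*, 100-1, 11-01*
[col 2] 0--10, 0-01-, 01-1-, 1--01
Prime implicants: -0011, -0110, -1010, 0--10, 0-01-, 001-0, 01-1-, 010-0, 1--01, 100-1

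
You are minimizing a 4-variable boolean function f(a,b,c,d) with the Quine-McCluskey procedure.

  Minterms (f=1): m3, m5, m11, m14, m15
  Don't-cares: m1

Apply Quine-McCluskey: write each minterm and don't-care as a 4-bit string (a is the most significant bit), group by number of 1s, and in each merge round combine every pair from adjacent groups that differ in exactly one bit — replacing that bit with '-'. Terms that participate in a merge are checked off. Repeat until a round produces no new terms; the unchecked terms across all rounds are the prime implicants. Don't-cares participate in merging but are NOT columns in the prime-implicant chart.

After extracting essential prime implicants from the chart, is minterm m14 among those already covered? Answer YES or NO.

Round 0: 0001✓ 0011✓ 0101✓ 1011✓ 1110✓ 1111✓
Round 1: -011 0-01 00-1 1-11 111-
PIs = {-011, 0-01, 00-1, 1-11, 111-}
Coverage chart:
  m3: -011,00-1
  m5: 0-01 ←essential
  m11: -011,1-11
  m14: 111- ←essential
  m15: 1-11,111-
Essential: 0-01, 111-

YES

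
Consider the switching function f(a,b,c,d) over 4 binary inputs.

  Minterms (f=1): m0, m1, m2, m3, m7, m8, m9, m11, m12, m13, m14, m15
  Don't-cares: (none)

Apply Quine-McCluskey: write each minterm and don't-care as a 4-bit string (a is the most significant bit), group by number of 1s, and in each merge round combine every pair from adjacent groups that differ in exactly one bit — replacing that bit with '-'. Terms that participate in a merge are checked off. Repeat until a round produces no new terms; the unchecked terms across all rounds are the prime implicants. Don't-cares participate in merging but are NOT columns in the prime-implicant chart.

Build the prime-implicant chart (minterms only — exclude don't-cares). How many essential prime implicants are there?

size-2^0 implicants → 0000(✓)  0001(✓)  0010(✓)  0011(✓)  0111(✓)  1000(✓)  1001(✓)  1011(✓)  1100(✓)  1101(✓)  1110(✓)  1111(✓)
size-2^1 implicants → -000(✓)  -001(✓)  -011(✓)  -111(✓)  0-11(✓)  00-0(✓)  00-1(✓)  000-(✓)  001-(✓)  1-00(✓)  1-01(✓)  1-11(✓)  10-1(✓)  100-(✓)  11-0(✓)  11-1(✓)  110-(✓)  111-(✓)
size-2^2 implicants → --11  -0-1  -00-  00--  1--1  1-0-  11--
Unchecked terms (primes): --11, -0-1, -00-, 00--, 1--1, 1-0-, 11--
Minterm coverage:
  m0 ⊆ -00-,00--
  m1 ⊆ -0-1,-00-,00--
  m2 ⊆ 00-- [E]
  m3 ⊆ --11,-0-1,00--
  m7 ⊆ --11 [E]
  m8 ⊆ -00-,1-0-
  m9 ⊆ -0-1,-00-,1--1,1-0-
  m11 ⊆ --11,-0-1,1--1
  m12 ⊆ 1-0-,11--
  m13 ⊆ 1--1,1-0-,11--
  m14 ⊆ 11-- [E]
  m15 ⊆ --11,1--1,11--
E = {--11, 00--, 11--}

3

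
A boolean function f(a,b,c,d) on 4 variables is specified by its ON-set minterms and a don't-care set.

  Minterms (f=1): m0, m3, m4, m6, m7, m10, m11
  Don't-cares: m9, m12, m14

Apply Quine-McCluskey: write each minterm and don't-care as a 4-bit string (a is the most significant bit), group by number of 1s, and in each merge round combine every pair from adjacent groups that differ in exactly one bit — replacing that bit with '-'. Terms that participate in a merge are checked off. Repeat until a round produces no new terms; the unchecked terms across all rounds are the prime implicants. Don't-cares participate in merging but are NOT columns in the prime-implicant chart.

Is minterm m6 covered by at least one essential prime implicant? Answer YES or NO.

NO

size-2^0 implicants → 0000(✓)  0011(✓)  0100(✓)  0110(✓)  0111(✓)  1001(✓)  1010(✓)  1011(✓)  1100(✓)  1110(✓)
size-2^1 implicants → -011  -100(✓)  -110(✓)  0-00  0-11  01-0(✓)  011-  1-10  10-1  101-  11-0(✓)
size-2^2 implicants → -1-0
Unchecked terms (primes): -011, -1-0, 0-00, 0-11, 011-, 1-10, 10-1, 101-
Minterm coverage:
  m0 ⊆ 0-00 [E]
  m3 ⊆ -011,0-11
  m4 ⊆ -1-0,0-00
  m6 ⊆ -1-0,011-
  m7 ⊆ 0-11,011-
  m10 ⊆ 1-10,101-
  m11 ⊆ -011,10-1,101-
E = {0-00}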